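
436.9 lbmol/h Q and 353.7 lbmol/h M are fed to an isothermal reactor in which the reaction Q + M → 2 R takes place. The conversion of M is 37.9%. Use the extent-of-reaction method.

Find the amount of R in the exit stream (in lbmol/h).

M reacted = 0.379 × 353.7 = 134.1 lbmol/h; ν_M = −1, so ξ = 134.1/1 = 134.1 lbmol/h.
Outlet amounts (n = n₀ + ν ξ):
  Q: 436.9 − 1(134.1) = 302.8
  M: 353.7 − 1(134.1) = 219.6
  R: 0 + 2(134.1) = 268.1

268 lbmol/h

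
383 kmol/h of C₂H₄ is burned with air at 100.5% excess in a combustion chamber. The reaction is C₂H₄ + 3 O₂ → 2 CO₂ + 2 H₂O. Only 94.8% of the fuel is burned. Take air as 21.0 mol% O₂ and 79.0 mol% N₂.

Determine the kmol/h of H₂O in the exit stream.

Stoichiometric O₂ = 3 × 383 = 1149 kmol/h; O₂ fed = 1149 × 2.005 = 2304 kmol/h.
N₂ fed = 2304 × 79/21 = 8666 kmol/h.
Fuel reacted = 0.948 × 383 → ξ = 363.1 kmol/h.
Outlet (n = n₀ + ν ξ):
  C₂H₄: 383 − 1(363.1) = 19.92
  O₂: 2304 − 3(363.1) = 1214
  N₂: 8666 (inert)
  CO₂: 0 + 2(363.1) = 726.2
  H₂O: 0 + 2(363.1) = 726.2

726 kmol/h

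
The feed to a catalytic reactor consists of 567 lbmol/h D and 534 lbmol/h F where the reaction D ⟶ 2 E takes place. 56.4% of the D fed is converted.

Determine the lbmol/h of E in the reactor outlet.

D reacted = 0.564 × 567 = 319.8 lbmol/h; ν_D = −1, so ξ = 319.8/1 = 319.8 lbmol/h.
Outlet amounts (n = n₀ + ν ξ):
  D: 567 − 1(319.8) = 247.2
  E: 0 + 2(319.8) = 639.6
  F: 534 (inert)

640 lbmol/h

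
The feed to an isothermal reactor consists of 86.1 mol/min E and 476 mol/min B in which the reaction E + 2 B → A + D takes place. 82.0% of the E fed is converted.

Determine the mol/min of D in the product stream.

E reacted = 0.82 × 86.1 = 70.6 mol/min; ν_E = −1, so ξ = 70.6/1 = 70.6 mol/min.
Outlet amounts (n = n₀ + ν ξ):
  E: 86.1 − 1(70.6) = 15.5
  B: 476 − 2(70.6) = 334.8
  A: 0 + 1(70.6) = 70.6
  D: 0 + 1(70.6) = 70.6

70.6 mol/min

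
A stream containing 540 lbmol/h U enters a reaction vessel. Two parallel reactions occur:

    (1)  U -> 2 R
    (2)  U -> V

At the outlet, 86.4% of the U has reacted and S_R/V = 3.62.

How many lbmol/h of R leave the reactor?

Conversion of U: U consumed = 0.864 × 540 = 466.6 lbmol/h = 1ξ₁ + 1ξ₂.
Selectivity: 2ξ₁ / (1ξ₂) = 3.62 → ξ₁ = 1.81 ξ₂.
Substitute: (1·1.81 + 1) ξ₂ = 466.6 → ξ₂ = 166 lbmol/h, ξ₁ = 300.5 lbmol/h.
Outlet amounts (n = n₀ + Σ ν·ξ):
  U: 540 − 1(300.5) − 1(166) = 73.44
  R: 0 + 2(300.5) = 601
  V: 0 + 1(166) = 166

601 lbmol/h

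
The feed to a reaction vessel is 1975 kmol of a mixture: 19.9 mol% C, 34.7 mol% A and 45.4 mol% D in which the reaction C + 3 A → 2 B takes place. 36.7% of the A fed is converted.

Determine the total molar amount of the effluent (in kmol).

1810 kmol

A reacted = 0.367 × 685.3 = 251.5 kmol; ν_A = −3, so ξ = 251.5/3 = 83.84 kmol.
Outlet amounts (n = n₀ + ν ξ):
  C: 393 − 1(83.84) = 309.2
  A: 685.3 − 3(83.84) = 433.8
  B: 0 + 2(83.84) = 167.7
  D: 896.6 (inert)
Total out = 309.2 + 433.8 + 167.7 + 896.6 = 1807 kmol.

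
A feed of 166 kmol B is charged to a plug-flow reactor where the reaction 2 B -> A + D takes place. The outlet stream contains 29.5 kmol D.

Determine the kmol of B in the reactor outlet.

107 kmol

For D: n = n₀ + 1ξ → 29.5 = 0 + 1ξ, giving ξ = 29.5 kmol.
Outlet amounts (n = n₀ + ν ξ):
  B: 166 − 2(29.5) = 107
  A: 0 + 1(29.5) = 29.5
  D: 0 + 1(29.5) = 29.5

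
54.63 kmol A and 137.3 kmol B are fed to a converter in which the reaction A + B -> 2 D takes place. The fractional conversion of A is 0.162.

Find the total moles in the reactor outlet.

192 kmol

A reacted = 0.162 × 54.63 = 8.85 kmol; ν_A = −1, so ξ = 8.85/1 = 8.85 kmol.
Outlet amounts (n = n₀ + ν ξ):
  A: 54.63 − 1(8.85) = 45.78
  B: 137.3 − 1(8.85) = 128.4
  D: 0 + 2(8.85) = 17.7
Total out = 45.78 + 128.4 + 17.7 = 191.9 kmol.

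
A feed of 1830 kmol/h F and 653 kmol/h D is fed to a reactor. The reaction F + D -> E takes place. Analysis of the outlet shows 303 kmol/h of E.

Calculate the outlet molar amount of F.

1530 kmol/h

For E: n = n₀ + 1ξ → 303 = 0 + 1ξ, giving ξ = 303 kmol/h.
Outlet amounts (n = n₀ + ν ξ):
  F: 1830 − 1(303) = 1527
  D: 653 − 1(303) = 350
  E: 0 + 1(303) = 303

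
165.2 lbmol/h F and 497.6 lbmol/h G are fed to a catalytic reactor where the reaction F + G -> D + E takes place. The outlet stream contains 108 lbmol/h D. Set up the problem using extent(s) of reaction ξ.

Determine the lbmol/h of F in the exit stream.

57.2 lbmol/h

For D: n = n₀ + 1ξ → 108 = 0 + 1ξ, giving ξ = 108 lbmol/h.
Outlet amounts (n = n₀ + ν ξ):
  F: 165.2 − 1(108) = 57.2
  G: 497.6 − 1(108) = 389.6
  D: 0 + 1(108) = 108
  E: 0 + 1(108) = 108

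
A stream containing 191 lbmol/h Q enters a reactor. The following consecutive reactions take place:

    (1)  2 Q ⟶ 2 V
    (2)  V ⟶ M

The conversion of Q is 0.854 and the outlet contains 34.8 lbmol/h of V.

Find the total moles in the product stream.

Conversion of Q: Q consumed = 2ξ₁ = 0.854 × 191 → ξ₁ = 81.56 lbmol/h.
V balance: n_V = 0 + 2ξ₁ − 1ξ₂ = 34.8 → ξ₂ = (2·81.56 − 34.8)/1 = 128.3 lbmol/h.
Outlet amounts (n = n₀ + Σ ν·ξ):
  Q: 191 − 2(81.56) = 27.89
  V: 0 + 2(81.56) − 1(128.3) = 34.8
  M: 0 + 1(128.3) = 128.3
Total out = 27.89 + 34.8 + 128.3 = 191 lbmol/h.

191 lbmol/h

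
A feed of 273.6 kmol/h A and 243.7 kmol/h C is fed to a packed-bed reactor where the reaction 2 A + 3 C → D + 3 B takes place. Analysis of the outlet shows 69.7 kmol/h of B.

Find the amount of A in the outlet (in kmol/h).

227 kmol/h

For B: n = n₀ + 3ξ → 69.7 = 0 + 3ξ, giving ξ = 23.23 kmol/h.
Outlet amounts (n = n₀ + ν ξ):
  A: 273.6 − 2(23.23) = 227.1
  C: 243.7 − 3(23.23) = 174
  D: 0 + 1(23.23) = 23.23
  B: 0 + 3(23.23) = 69.7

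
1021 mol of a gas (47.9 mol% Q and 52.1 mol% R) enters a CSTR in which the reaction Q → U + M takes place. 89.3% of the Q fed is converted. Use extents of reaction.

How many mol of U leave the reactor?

Q reacted = 0.893 × 489.1 = 436.7 mol; ν_Q = −1, so ξ = 436.7/1 = 436.7 mol.
Outlet amounts (n = n₀ + ν ξ):
  Q: 489.1 − 1(436.7) = 52.33
  U: 0 + 1(436.7) = 436.7
  M: 0 + 1(436.7) = 436.7
  R: 531.9 (inert)

437 mol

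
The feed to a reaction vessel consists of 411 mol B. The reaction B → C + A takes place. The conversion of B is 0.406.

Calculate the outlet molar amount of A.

167 mol

B reacted = 0.406 × 411 = 166.9 mol; ν_B = −1, so ξ = 166.9/1 = 166.9 mol.
Outlet amounts (n = n₀ + ν ξ):
  B: 411 − 1(166.9) = 244.1
  C: 0 + 1(166.9) = 166.9
  A: 0 + 1(166.9) = 166.9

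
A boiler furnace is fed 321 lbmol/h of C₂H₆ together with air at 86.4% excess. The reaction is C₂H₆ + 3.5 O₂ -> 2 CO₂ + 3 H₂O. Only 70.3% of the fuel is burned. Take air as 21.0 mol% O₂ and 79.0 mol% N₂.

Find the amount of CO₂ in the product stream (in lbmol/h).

Stoichiometric O₂ = 3.5 × 321 = 1124 lbmol/h; O₂ fed = 1124 × 1.864 = 2094 lbmol/h.
N₂ fed = 2094 × 79/21 = 7878 lbmol/h.
Fuel reacted = 0.703 × 321 → ξ = 225.7 lbmol/h.
Outlet (n = n₀ + ν ξ):
  C₂H₆: 321 − 1(225.7) = 95.34
  O₂: 2094 − 3.5(225.7) = 1304
  N₂: 7878 (inert)
  CO₂: 0 + 2(225.7) = 451.3
  H₂O: 0 + 3(225.7) = 677

451 lbmol/h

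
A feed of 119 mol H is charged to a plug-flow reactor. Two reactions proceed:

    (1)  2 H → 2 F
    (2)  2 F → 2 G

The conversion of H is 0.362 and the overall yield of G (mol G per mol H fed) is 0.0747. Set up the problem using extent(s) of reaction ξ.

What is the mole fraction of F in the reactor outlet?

Conversion of H: H consumed = 2ξ₁ = 0.362 × 119 → ξ₁ = 21.54 mol.
Yield of G: 2ξ₂ / 119 = 0.0747 → ξ₂ = 4.445 mol.
Outlet amounts (n = n₀ + Σ ν·ξ):
  H: 119 − 2(21.54) = 75.92
  F: 0 + 2(21.54) − 2(4.445) = 34.19
  G: 0 + 2(4.445) = 8.889
Total out = 119 mol; y_F = 34.19 / 119 = 0.2873.

0.287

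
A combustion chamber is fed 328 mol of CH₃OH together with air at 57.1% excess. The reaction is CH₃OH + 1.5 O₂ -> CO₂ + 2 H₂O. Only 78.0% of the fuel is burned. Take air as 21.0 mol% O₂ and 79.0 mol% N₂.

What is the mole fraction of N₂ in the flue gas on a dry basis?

0.802

Stoichiometric O₂ = 1.5 × 328 = 492 mol; O₂ fed = 492 × 1.571 = 772.9 mol.
N₂ fed = 772.9 × 79/21 = 2908 mol.
Fuel reacted = 0.78 × 328 → ξ = 255.8 mol.
Outlet (n = n₀ + ν ξ):
  CH₃OH: 328 − 1(255.8) = 72.16
  O₂: 772.9 − 1.5(255.8) = 389.2
  N₂: 2908 (inert)
  CO₂: 0 + 1(255.8) = 255.8
  H₂O: 0 + 2(255.8) = 511.7
Dry total = 3625 mol; y_N₂ (dry) = 2908 / 3625 = 0.8022.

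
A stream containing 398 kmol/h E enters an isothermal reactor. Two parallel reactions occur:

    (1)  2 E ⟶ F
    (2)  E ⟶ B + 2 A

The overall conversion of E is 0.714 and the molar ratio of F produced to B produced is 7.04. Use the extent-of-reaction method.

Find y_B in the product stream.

0.0622

Conversion of E: E consumed = 0.714 × 398 = 284.2 kmol/h = 2ξ₁ + 1ξ₂.
Selectivity: 1ξ₁ / (1ξ₂) = 7.04 → ξ₁ = 7.04 ξ₂.
Substitute: (2·7.04 + 1) ξ₂ = 284.2 → ξ₂ = 18.84 kmol/h, ξ₁ = 132.7 kmol/h.
Outlet amounts (n = n₀ + Σ ν·ξ):
  E: 398 − 2(132.7) − 1(18.84) = 113.8
  F: 0 + 1(132.7) = 132.7
  B: 0 + 1(18.84) = 18.84
  A: 0 + 2(18.84) = 37.69
Total out = 303 kmol/h; y_B = 18.84 / 303 = 0.06219.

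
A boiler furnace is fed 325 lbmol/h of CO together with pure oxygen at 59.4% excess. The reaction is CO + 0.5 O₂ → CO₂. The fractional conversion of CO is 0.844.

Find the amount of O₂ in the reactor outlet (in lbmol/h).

Stoichiometric O₂ = 0.5 × 325 = 162.5 lbmol/h; O₂ fed = 162.5 × 1.594 = 259 lbmol/h.
Fuel reacted = 0.844 × 325 → ξ = 274.3 lbmol/h.
Outlet (n = n₀ + ν ξ):
  CO: 325 − 1(274.3) = 50.7
  O₂: 259 − 0.5(274.3) = 121.9
  CO₂: 0 + 1(274.3) = 274.3

122 lbmol/h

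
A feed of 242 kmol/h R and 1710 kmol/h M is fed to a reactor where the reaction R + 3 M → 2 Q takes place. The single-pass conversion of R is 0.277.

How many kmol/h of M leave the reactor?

1510 kmol/h

R reacted = 0.277 × 242 = 67.03 kmol/h; ν_R = −1, so ξ = 67.03/1 = 67.03 kmol/h.
Outlet amounts (n = n₀ + ν ξ):
  R: 242 − 1(67.03) = 175
  M: 1710 − 3(67.03) = 1509
  Q: 0 + 2(67.03) = 134.1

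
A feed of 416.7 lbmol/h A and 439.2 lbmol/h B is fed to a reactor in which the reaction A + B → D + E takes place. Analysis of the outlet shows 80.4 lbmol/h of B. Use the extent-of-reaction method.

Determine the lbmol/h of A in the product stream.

57.9 lbmol/h

For B: n = n₀ − 1ξ → 80.4 = 439.2 − 1ξ, giving ξ = 358.8 lbmol/h.
Outlet amounts (n = n₀ + ν ξ):
  A: 416.7 − 1(358.8) = 57.9
  B: 439.2 − 1(358.8) = 80.4
  D: 0 + 1(358.8) = 358.8
  E: 0 + 1(358.8) = 358.8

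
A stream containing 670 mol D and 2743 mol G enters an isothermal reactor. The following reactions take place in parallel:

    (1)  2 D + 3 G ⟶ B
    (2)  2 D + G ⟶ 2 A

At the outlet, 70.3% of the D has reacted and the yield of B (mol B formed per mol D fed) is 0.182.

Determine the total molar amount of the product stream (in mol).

2810 mol

Yield of B: 1ξ₁ / 670 = 0.182 → ξ₁ = 121.9 mol.
Conversion of D: 2ξ₁ + 2ξ₂ = 0.703 × 670 = 471 → ξ₂ = 113.6 mol.
Outlet amounts (n = n₀ + Σ ν·ξ):
  D: 670 − 2(121.9) − 2(113.6) = 199
  G: 2743 − 3(121.9) − 1(113.6) = 2264
  B: 0 + 1(121.9) = 121.9
  A: 0 + 2(113.6) = 227.1
Total out = 199 + 2264 + 121.9 + 227.1 = 2812 mol.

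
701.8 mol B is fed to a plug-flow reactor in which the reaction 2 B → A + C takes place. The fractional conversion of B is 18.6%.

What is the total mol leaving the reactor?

702 mol

B reacted = 0.186 × 701.8 = 130.5 mol; ν_B = −2, so ξ = 130.5/2 = 65.27 mol.
Outlet amounts (n = n₀ + ν ξ):
  B: 701.8 − 2(65.27) = 571.3
  A: 0 + 1(65.27) = 65.27
  C: 0 + 1(65.27) = 65.27
Total out = 571.3 + 65.27 + 65.27 = 701.8 mol.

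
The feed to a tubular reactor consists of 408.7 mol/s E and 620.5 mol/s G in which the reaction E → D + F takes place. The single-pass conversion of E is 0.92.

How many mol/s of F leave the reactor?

E reacted = 0.92 × 408.7 = 376 mol/s; ν_E = −1, so ξ = 376/1 = 376 mol/s.
Outlet amounts (n = n₀ + ν ξ):
  E: 408.7 − 1(376) = 32.7
  D: 0 + 1(376) = 376
  F: 0 + 1(376) = 376
  G: 620.5 (inert)

376 mol/s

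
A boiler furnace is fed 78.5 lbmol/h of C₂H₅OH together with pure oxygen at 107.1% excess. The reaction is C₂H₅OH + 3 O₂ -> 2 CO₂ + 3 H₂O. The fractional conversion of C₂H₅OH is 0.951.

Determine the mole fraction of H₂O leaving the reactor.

Stoichiometric O₂ = 3 × 78.5 = 235.5 lbmol/h; O₂ fed = 235.5 × 2.071 = 487.7 lbmol/h.
Fuel reacted = 0.951 × 78.5 → ξ = 74.65 lbmol/h.
Outlet (n = n₀ + ν ξ):
  C₂H₅OH: 78.5 − 1(74.65) = 3.847
  O₂: 487.7 − 3(74.65) = 263.8
  CO₂: 0 + 2(74.65) = 149.3
  H₂O: 0 + 3(74.65) = 224
Total out = 640.9 lbmol/h; y_H₂O = 224 / 640.9 = 0.3495.

0.349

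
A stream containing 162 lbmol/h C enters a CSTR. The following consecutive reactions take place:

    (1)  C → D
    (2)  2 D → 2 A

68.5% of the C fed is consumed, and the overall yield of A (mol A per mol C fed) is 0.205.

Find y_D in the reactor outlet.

Conversion of C: C consumed = 1ξ₁ = 0.685 × 162 → ξ₁ = 111 lbmol/h.
Yield of A: 2ξ₂ / 162 = 0.205 → ξ₂ = 16.61 lbmol/h.
Outlet amounts (n = n₀ + Σ ν·ξ):
  C: 162 − 1(111) = 51.03
  D: 0 + 1(111) − 2(16.61) = 77.76
  A: 0 + 2(16.61) = 33.21
Total out = 162 lbmol/h; y_D = 77.76 / 162 = 0.48.

0.48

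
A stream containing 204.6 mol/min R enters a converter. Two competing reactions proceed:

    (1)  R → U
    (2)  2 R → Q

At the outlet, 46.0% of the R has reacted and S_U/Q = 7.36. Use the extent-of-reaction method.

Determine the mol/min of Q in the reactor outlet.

Conversion of R: R consumed = 0.46 × 204.6 = 94.12 mol/min = 1ξ₁ + 2ξ₂.
Selectivity: 1ξ₁ / (1ξ₂) = 7.36 → ξ₁ = 7.36 ξ₂.
Substitute: (1·7.36 + 2) ξ₂ = 94.12 → ξ₂ = 10.06 mol/min, ξ₁ = 74.01 mol/min.
Outlet amounts (n = n₀ + Σ ν·ξ):
  R: 204.6 − 1(74.01) − 2(10.06) = 110.5
  U: 0 + 1(74.01) = 74.01
  Q: 0 + 1(10.06) = 10.06

10.1 mol/min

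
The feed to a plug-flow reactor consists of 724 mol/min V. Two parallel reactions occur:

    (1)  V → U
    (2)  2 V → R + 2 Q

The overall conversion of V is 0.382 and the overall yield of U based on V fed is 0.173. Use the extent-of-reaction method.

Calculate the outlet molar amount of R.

75.7 mol/min

Yield of U: 1ξ₁ / 724 = 0.173 → ξ₁ = 125.3 mol/min.
Conversion of V: 1ξ₁ + 2ξ₂ = 0.382 × 724 = 276.6 → ξ₂ = 75.66 mol/min.
Outlet amounts (n = n₀ + Σ ν·ξ):
  V: 724 − 1(125.3) − 2(75.66) = 447.4
  U: 0 + 1(125.3) = 125.3
  R: 0 + 1(75.66) = 75.66
  Q: 0 + 2(75.66) = 151.3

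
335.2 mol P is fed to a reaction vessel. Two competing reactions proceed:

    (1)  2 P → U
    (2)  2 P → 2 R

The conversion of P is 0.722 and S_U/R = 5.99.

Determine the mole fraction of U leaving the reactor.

Conversion of P: P consumed = 0.722 × 335.2 = 242 mol = 2ξ₁ + 2ξ₂.
Selectivity: 1ξ₁ / (2ξ₂) = 5.99 → ξ₁ = 11.98 ξ₂.
Substitute: (2·11.98 + 2) ξ₂ = 242 → ξ₂ = 9.323 mol, ξ₁ = 111.7 mol.
Outlet amounts (n = n₀ + Σ ν·ξ):
  P: 335.2 − 2(111.7) − 2(9.323) = 93.19
  U: 0 + 1(111.7) = 111.7
  R: 0 + 2(9.323) = 18.65
Total out = 223.5 mol; y_U = 111.7 / 223.5 = 0.4997.

0.5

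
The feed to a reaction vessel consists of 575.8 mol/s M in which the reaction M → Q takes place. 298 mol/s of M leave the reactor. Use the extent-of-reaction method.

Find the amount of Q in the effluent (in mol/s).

For M: n = n₀ − 1ξ → 298 = 575.8 − 1ξ, giving ξ = 277.8 mol/s.
Outlet amounts (n = n₀ + ν ξ):
  M: 575.8 − 1(277.8) = 298
  Q: 0 + 1(277.8) = 277.8

278 mol/s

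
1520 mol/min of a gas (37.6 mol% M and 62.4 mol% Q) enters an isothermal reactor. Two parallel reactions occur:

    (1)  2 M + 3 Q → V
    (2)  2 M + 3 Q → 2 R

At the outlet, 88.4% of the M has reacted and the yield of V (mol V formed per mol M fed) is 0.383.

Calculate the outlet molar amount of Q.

191 mol/min

Yield of V: 1ξ₁ / 571.5 = 0.383 → ξ₁ = 218.9 mol/min.
Conversion of M: 2ξ₁ + 2ξ₂ = 0.884 × 571.5 = 505.2 → ξ₂ = 33.72 mol/min.
Outlet amounts (n = n₀ + Σ ν·ξ):
  M: 571.5 − 2(218.9) − 2(33.72) = 66.3
  Q: 948.5 − 3(218.9) − 3(33.72) = 190.6
  V: 0 + 1(218.9) = 218.9
  R: 0 + 2(33.72) = 67.44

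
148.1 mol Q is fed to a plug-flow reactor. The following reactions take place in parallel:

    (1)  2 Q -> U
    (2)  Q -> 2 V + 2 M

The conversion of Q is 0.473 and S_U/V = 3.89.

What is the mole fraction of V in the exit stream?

Conversion of Q: Q consumed = 0.473 × 148.1 = 70.05 mol = 2ξ₁ + 1ξ₂.
Selectivity: 1ξ₁ / (2ξ₂) = 3.89 → ξ₁ = 7.78 ξ₂.
Substitute: (2·7.78 + 1) ξ₂ = 70.05 → ξ₂ = 4.23 mol, ξ₁ = 32.91 mol.
Outlet amounts (n = n₀ + Σ ν·ξ):
  Q: 148.1 − 2(32.91) − 1(4.23) = 78.05
  U: 0 + 1(32.91) = 32.91
  V: 0 + 2(4.23) = 8.46
  M: 0 + 2(4.23) = 8.46
Total out = 127.9 mol; y_V = 8.46 / 127.9 = 0.06616.

0.0662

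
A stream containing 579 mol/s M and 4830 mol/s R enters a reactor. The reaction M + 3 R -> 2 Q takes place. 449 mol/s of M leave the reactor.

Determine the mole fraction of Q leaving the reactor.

0.0505

For M: n = n₀ − 1ξ → 449 = 579 − 1ξ, giving ξ = 130 mol/s.
Outlet amounts (n = n₀ + ν ξ):
  M: 579 − 1(130) = 449
  R: 4830 − 3(130) = 4440
  Q: 0 + 2(130) = 260
Total out = 5149 mol/s; y_Q = 260 / 5149 = 0.0505.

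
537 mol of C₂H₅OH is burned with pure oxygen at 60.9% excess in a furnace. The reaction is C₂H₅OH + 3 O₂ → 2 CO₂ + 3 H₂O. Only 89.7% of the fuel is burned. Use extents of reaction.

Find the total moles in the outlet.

Stoichiometric O₂ = 3 × 537 = 1611 mol; O₂ fed = 1611 × 1.609 = 2592 mol.
Fuel reacted = 0.897 × 537 → ξ = 481.7 mol.
Outlet (n = n₀ + ν ξ):
  C₂H₅OH: 537 − 1(481.7) = 55.31
  O₂: 2592 − 3(481.7) = 1147
  CO₂: 0 + 2(481.7) = 963.4
  H₂O: 0 + 3(481.7) = 1445
Total out = 55.31 + 1147 + 963.4 + 1445 = 3611 mol.

3610 mol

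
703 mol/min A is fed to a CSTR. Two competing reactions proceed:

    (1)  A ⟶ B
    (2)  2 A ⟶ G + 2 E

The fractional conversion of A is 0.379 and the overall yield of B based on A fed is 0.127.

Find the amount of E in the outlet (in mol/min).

Yield of B: 1ξ₁ / 703 = 0.127 → ξ₁ = 89.28 mol/min.
Conversion of A: 1ξ₁ + 2ξ₂ = 0.379 × 703 = 266.4 → ξ₂ = 88.58 mol/min.
Outlet amounts (n = n₀ + Σ ν·ξ):
  A: 703 − 1(89.28) − 2(88.58) = 436.6
  B: 0 + 1(89.28) = 89.28
  G: 0 + 1(88.58) = 88.58
  E: 0 + 2(88.58) = 177.2

177 mol/min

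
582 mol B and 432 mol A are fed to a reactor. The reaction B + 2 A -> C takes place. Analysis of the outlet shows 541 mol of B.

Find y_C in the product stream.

0.044

For B: n = n₀ − 1ξ → 541 = 582 − 1ξ, giving ξ = 41 mol.
Outlet amounts (n = n₀ + ν ξ):
  B: 582 − 1(41) = 541
  A: 432 − 2(41) = 350
  C: 0 + 1(41) = 41
Total out = 932 mol; y_C = 41 / 932 = 0.04399.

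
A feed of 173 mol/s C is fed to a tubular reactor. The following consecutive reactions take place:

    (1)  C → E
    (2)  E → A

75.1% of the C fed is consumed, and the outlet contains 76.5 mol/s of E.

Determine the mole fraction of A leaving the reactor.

0.309

Conversion of C: C consumed = 1ξ₁ = 0.751 × 173 → ξ₁ = 129.9 mol/s.
E balance: n_E = 0 + 1ξ₁ − 1ξ₂ = 76.5 → ξ₂ = (1·129.9 − 76.5)/1 = 53.42 mol/s.
Outlet amounts (n = n₀ + Σ ν·ξ):
  C: 173 − 1(129.9) = 43.08
  E: 0 + 1(129.9) − 1(53.42) = 76.5
  A: 0 + 1(53.42) = 53.42
Total out = 173 mol/s; y_A = 53.42 / 173 = 0.3088.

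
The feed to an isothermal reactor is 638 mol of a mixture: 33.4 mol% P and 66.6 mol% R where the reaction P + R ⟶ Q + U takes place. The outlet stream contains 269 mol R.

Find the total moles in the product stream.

638 mol

For R: n = n₀ − 1ξ → 269 = 424.9 − 1ξ, giving ξ = 155.9 mol.
Outlet amounts (n = n₀ + ν ξ):
  P: 213.1 − 1(155.9) = 57.18
  R: 424.9 − 1(155.9) = 269
  Q: 0 + 1(155.9) = 155.9
  U: 0 + 1(155.9) = 155.9
Total out = 57.18 + 269 + 155.9 + 155.9 = 638 mol.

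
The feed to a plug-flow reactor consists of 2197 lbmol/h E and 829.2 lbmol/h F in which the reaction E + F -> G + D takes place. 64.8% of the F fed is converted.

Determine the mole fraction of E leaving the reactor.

0.548

F reacted = 0.648 × 829.2 = 537.3 lbmol/h; ν_F = −1, so ξ = 537.3/1 = 537.3 lbmol/h.
Outlet amounts (n = n₀ + ν ξ):
  E: 2197 − 1(537.3) = 1660
  F: 829.2 − 1(537.3) = 291.9
  G: 0 + 1(537.3) = 537.3
  D: 0 + 1(537.3) = 537.3
Total out = 3026 lbmol/h; y_E = 1660 / 3026 = 0.5484.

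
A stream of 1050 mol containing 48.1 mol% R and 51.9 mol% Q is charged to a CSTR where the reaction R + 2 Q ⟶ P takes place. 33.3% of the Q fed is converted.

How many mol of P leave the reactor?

Q reacted = 0.333 × 545 = 181.5 mol; ν_Q = −2, so ξ = 181.5/2 = 90.73 mol.
Outlet amounts (n = n₀ + ν ξ):
  R: 505.1 − 1(90.73) = 414.3
  Q: 545 − 2(90.73) = 363.5
  P: 0 + 1(90.73) = 90.73

90.7 mol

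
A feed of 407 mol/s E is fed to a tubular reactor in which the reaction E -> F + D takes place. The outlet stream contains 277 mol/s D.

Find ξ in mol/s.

For D: n = n₀ + 1ξ → 277 = 0 + 1ξ, giving ξ = 277 mol/s.
Outlet amounts (n = n₀ + ν ξ):
  E: 407 − 1(277) = 130
  F: 0 + 1(277) = 277
  D: 0 + 1(277) = 277

ξ = 277 mol/s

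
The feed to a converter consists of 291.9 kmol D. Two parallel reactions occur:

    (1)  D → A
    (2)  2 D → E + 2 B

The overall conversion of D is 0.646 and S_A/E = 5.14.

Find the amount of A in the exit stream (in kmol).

Conversion of D: D consumed = 0.646 × 291.9 = 188.6 kmol = 1ξ₁ + 2ξ₂.
Selectivity: 1ξ₁ / (1ξ₂) = 5.14 → ξ₁ = 5.14 ξ₂.
Substitute: (1·5.14 + 2) ξ₂ = 188.6 → ξ₂ = 26.41 kmol, ξ₁ = 135.7 kmol.
Outlet amounts (n = n₀ + Σ ν·ξ):
  D: 291.9 − 1(135.7) − 2(26.41) = 103.3
  A: 0 + 1(135.7) = 135.7
  E: 0 + 1(26.41) = 26.41
  B: 0 + 2(26.41) = 52.82

136 kmol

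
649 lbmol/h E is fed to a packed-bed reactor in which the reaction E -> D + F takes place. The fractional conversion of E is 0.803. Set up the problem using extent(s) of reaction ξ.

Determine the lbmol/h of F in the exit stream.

E reacted = 0.803 × 649 = 521.1 lbmol/h; ν_E = −1, so ξ = 521.1/1 = 521.1 lbmol/h.
Outlet amounts (n = n₀ + ν ξ):
  E: 649 − 1(521.1) = 127.9
  D: 0 + 1(521.1) = 521.1
  F: 0 + 1(521.1) = 521.1

521 lbmol/h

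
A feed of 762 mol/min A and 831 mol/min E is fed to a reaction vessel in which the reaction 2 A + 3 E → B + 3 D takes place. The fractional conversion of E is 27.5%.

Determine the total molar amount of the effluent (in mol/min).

1520 mol/min

E reacted = 0.275 × 831 = 228.5 mol/min; ν_E = −3, so ξ = 228.5/3 = 76.17 mol/min.
Outlet amounts (n = n₀ + ν ξ):
  A: 762 − 2(76.17) = 609.6
  E: 831 − 3(76.17) = 602.5
  B: 0 + 1(76.17) = 76.17
  D: 0 + 3(76.17) = 228.5
Total out = 609.6 + 602.5 + 76.17 + 228.5 = 1517 mol/min.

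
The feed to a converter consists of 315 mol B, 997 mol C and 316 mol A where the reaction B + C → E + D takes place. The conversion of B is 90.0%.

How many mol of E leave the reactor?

284 mol

B reacted = 0.9 × 315 = 283.5 mol; ν_B = −1, so ξ = 283.5/1 = 283.5 mol.
Outlet amounts (n = n₀ + ν ξ):
  B: 315 − 1(283.5) = 31.5
  C: 997 − 1(283.5) = 713.5
  E: 0 + 1(283.5) = 283.5
  D: 0 + 1(283.5) = 283.5
  A: 316 (inert)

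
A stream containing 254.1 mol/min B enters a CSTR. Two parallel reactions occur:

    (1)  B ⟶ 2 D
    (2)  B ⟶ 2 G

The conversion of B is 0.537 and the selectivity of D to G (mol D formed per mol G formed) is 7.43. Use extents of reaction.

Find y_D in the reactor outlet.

Conversion of B: B consumed = 0.537 × 254.1 = 136.5 mol/min = 1ξ₁ + 1ξ₂.
Selectivity: 2ξ₁ / (2ξ₂) = 7.43 → ξ₁ = 7.43 ξ₂.
Substitute: (1·7.43 + 1) ξ₂ = 136.5 → ξ₂ = 16.19 mol/min, ξ₁ = 120.3 mol/min.
Outlet amounts (n = n₀ + Σ ν·ξ):
  B: 254.1 − 1(120.3) − 1(16.19) = 117.6
  D: 0 + 2(120.3) = 240.5
  G: 0 + 2(16.19) = 32.37
Total out = 390.6 mol/min; y_D = 240.5 / 390.6 = 0.6159.

0.616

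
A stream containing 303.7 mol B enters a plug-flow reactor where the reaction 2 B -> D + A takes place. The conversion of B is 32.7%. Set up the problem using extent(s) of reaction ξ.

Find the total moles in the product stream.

B reacted = 0.327 × 303.7 = 99.31 mol; ν_B = −2, so ξ = 99.31/2 = 49.65 mol.
Outlet amounts (n = n₀ + ν ξ):
  B: 303.7 − 2(49.65) = 204.4
  D: 0 + 1(49.65) = 49.65
  A: 0 + 1(49.65) = 49.65
Total out = 204.4 + 49.65 + 49.65 = 303.7 mol.

304 mol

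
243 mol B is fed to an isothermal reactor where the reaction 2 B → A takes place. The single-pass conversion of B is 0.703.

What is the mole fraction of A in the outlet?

0.542

B reacted = 0.703 × 243 = 170.8 mol; ν_B = −2, so ξ = 170.8/2 = 85.41 mol.
Outlet amounts (n = n₀ + ν ξ):
  B: 243 − 2(85.41) = 72.17
  A: 0 + 1(85.41) = 85.41
Total out = 157.6 mol; y_A = 85.41 / 157.6 = 0.542.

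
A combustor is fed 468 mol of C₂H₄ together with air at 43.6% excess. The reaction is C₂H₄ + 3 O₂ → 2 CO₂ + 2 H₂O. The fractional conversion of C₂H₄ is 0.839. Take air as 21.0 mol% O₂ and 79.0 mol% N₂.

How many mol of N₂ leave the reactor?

7580 mol

Stoichiometric O₂ = 3 × 468 = 1404 mol; O₂ fed = 1404 × 1.436 = 2016 mol.
N₂ fed = 2016 × 79/21 = 7585 mol.
Fuel reacted = 0.839 × 468 → ξ = 392.7 mol.
Outlet (n = n₀ + ν ξ):
  C₂H₄: 468 − 1(392.7) = 75.35
  O₂: 2016 − 3(392.7) = 838.2
  N₂: 7585 (inert)
  CO₂: 0 + 2(392.7) = 785.3
  H₂O: 0 + 2(392.7) = 785.3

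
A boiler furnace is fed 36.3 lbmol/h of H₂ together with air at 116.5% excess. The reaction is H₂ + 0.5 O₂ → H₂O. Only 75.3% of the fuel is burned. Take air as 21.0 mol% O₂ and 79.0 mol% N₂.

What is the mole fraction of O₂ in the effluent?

Stoichiometric O₂ = 0.5 × 36.3 = 18.15 lbmol/h; O₂ fed = 18.15 × 2.165 = 39.29 lbmol/h.
N₂ fed = 39.29 × 79/21 = 147.8 lbmol/h.
Fuel reacted = 0.753 × 36.3 → ξ = 27.33 lbmol/h.
Outlet (n = n₀ + ν ξ):
  H₂: 36.3 − 1(27.33) = 8.966
  O₂: 39.29 − 0.5(27.33) = 25.63
  N₂: 147.8 (inert)
  H₂O: 0 + 1(27.33) = 27.33
Total out = 209.8 lbmol/h; y_O₂ = 25.63 / 209.8 = 0.1222.

0.122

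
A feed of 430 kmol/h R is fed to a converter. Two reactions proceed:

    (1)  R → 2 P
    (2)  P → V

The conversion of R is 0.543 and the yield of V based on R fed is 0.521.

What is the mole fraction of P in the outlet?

Conversion of R: R consumed = 1ξ₁ = 0.543 × 430 → ξ₁ = 233.5 kmol/h.
Yield of V: 1ξ₂ / 430 = 0.521 → ξ₂ = 224 kmol/h.
Outlet amounts (n = n₀ + Σ ν·ξ):
  R: 430 − 1(233.5) = 196.5
  P: 0 + 2(233.5) − 1(224) = 243
  V: 0 + 1(224) = 224
Total out = 663.5 kmol/h; y_P = 243 / 663.5 = 0.3662.

0.366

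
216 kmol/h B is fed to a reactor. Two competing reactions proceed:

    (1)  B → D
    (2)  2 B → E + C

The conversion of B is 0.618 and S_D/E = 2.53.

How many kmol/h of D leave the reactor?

Conversion of B: B consumed = 0.618 × 216 = 133.5 kmol/h = 1ξ₁ + 2ξ₂.
Selectivity: 1ξ₁ / (1ξ₂) = 2.53 → ξ₁ = 2.53 ξ₂.
Substitute: (1·2.53 + 2) ξ₂ = 133.5 → ξ₂ = 29.47 kmol/h, ξ₁ = 74.55 kmol/h.
Outlet amounts (n = n₀ + Σ ν·ξ):
  B: 216 − 1(74.55) − 2(29.47) = 82.51
  D: 0 + 1(74.55) = 74.55
  E: 0 + 1(29.47) = 29.47
  C: 0 + 1(29.47) = 29.47

74.6 kmol/h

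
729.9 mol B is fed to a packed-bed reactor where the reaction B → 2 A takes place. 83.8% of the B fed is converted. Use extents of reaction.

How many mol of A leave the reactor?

1220 mol

B reacted = 0.838 × 729.9 = 611.7 mol; ν_B = −1, so ξ = 611.7/1 = 611.7 mol.
Outlet amounts (n = n₀ + ν ξ):
  B: 729.9 − 1(611.7) = 118.2
  A: 0 + 2(611.7) = 1223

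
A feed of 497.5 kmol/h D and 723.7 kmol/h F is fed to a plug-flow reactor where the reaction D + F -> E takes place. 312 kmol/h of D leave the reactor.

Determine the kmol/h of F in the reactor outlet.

538 kmol/h

For D: n = n₀ − 1ξ → 312 = 497.5 − 1ξ, giving ξ = 185.5 kmol/h.
Outlet amounts (n = n₀ + ν ξ):
  D: 497.5 − 1(185.5) = 312
  F: 723.7 − 1(185.5) = 538.2
  E: 0 + 1(185.5) = 185.5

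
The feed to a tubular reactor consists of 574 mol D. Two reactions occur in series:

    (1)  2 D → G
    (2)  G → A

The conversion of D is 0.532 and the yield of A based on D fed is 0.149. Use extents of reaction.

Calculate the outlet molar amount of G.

Conversion of D: D consumed = 2ξ₁ = 0.532 × 574 → ξ₁ = 152.7 mol.
Yield of A: 1ξ₂ / 574 = 0.149 → ξ₂ = 85.53 mol.
Outlet amounts (n = n₀ + Σ ν·ξ):
  D: 574 − 2(152.7) = 268.6
  G: 0 + 1(152.7) − 1(85.53) = 67.16
  A: 0 + 1(85.53) = 85.53

67.2 mol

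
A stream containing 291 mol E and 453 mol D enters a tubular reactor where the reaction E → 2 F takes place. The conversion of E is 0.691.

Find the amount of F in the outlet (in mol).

E reacted = 0.691 × 291 = 201.1 mol; ν_E = −1, so ξ = 201.1/1 = 201.1 mol.
Outlet amounts (n = n₀ + ν ξ):
  E: 291 − 1(201.1) = 89.92
  F: 0 + 2(201.1) = 402.2
  D: 453 (inert)

402 mol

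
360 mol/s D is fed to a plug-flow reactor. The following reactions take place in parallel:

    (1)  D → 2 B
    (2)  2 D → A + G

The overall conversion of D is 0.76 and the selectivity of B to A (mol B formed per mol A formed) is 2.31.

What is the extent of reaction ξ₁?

Conversion of D: D consumed = 0.76 × 360 = 273.6 mol/s = 1ξ₁ + 2ξ₂.
Selectivity: 2ξ₁ / (1ξ₂) = 2.31 → ξ₁ = 1.155 ξ₂.
Substitute: (1·1.155 + 2) ξ₂ = 273.6 → ξ₂ = 86.72 mol/s, ξ₁ = 100.2 mol/s.
Outlet amounts (n = n₀ + Σ ν·ξ):
  D: 360 − 1(100.2) − 2(86.72) = 86.4
  B: 0 + 2(100.2) = 200.3
  A: 0 + 1(86.72) = 86.72
  G: 0 + 1(86.72) = 86.72

ξ₁ = 100 mol/s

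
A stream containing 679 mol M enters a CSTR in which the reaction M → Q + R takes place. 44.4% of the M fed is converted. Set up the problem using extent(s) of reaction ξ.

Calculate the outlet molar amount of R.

301 mol

M reacted = 0.444 × 679 = 301.5 mol; ν_M = −1, so ξ = 301.5/1 = 301.5 mol.
Outlet amounts (n = n₀ + ν ξ):
  M: 679 − 1(301.5) = 377.5
  Q: 0 + 1(301.5) = 301.5
  R: 0 + 1(301.5) = 301.5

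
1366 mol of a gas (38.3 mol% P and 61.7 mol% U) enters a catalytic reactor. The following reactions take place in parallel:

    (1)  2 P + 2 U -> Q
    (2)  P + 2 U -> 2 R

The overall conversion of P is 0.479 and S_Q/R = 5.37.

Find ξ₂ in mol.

ξ₂ = 11.1 mol

Conversion of P: P consumed = 0.479 × 523.2 = 250.6 mol = 2ξ₁ + 1ξ₂.
Selectivity: 1ξ₁ / (2ξ₂) = 5.37 → ξ₁ = 10.74 ξ₂.
Substitute: (2·10.74 + 1) ξ₂ = 250.6 → ξ₂ = 11.15 mol, ξ₁ = 119.7 mol.
Outlet amounts (n = n₀ + Σ ν·ξ):
  P: 523.2 − 2(119.7) − 1(11.15) = 272.6
  U: 842.8 − 2(119.7) − 2(11.15) = 581.1
  Q: 0 + 1(119.7) = 119.7
  R: 0 + 2(11.15) = 22.3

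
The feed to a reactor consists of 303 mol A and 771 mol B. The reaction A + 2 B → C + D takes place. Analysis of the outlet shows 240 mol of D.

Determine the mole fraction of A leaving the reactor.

For D: n = n₀ + 1ξ → 240 = 0 + 1ξ, giving ξ = 240 mol.
Outlet amounts (n = n₀ + ν ξ):
  A: 303 − 1(240) = 63
  B: 771 − 2(240) = 291
  C: 0 + 1(240) = 240
  D: 0 + 1(240) = 240
Total out = 834 mol; y_A = 63 / 834 = 0.07554.

0.0755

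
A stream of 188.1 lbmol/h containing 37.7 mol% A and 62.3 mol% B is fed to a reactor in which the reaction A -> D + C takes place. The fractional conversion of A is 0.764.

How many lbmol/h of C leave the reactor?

A reacted = 0.764 × 70.91 = 54.18 lbmol/h; ν_A = −1, so ξ = 54.18/1 = 54.18 lbmol/h.
Outlet amounts (n = n₀ + ν ξ):
  A: 70.91 − 1(54.18) = 16.74
  D: 0 + 1(54.18) = 54.18
  C: 0 + 1(54.18) = 54.18
  B: 117.2 (inert)

54.2 lbmol/h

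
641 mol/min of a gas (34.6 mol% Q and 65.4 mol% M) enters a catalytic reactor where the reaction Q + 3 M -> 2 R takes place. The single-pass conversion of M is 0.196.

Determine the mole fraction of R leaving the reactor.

0.0934

M reacted = 0.196 × 419.2 = 82.17 mol/min; ν_M = −3, so ξ = 82.17/3 = 27.39 mol/min.
Outlet amounts (n = n₀ + ν ξ):
  Q: 221.8 − 1(27.39) = 194.4
  M: 419.2 − 3(27.39) = 337
  R: 0 + 2(27.39) = 54.78
Total out = 586.2 mol/min; y_R = 54.78 / 586.2 = 0.09344.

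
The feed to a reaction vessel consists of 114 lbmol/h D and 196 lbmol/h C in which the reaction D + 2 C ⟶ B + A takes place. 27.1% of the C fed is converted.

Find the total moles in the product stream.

283 lbmol/h

C reacted = 0.271 × 196 = 53.12 lbmol/h; ν_C = −2, so ξ = 53.12/2 = 26.56 lbmol/h.
Outlet amounts (n = n₀ + ν ξ):
  D: 114 − 1(26.56) = 87.44
  C: 196 − 2(26.56) = 142.9
  B: 0 + 1(26.56) = 26.56
  A: 0 + 1(26.56) = 26.56
Total out = 87.44 + 142.9 + 26.56 + 26.56 = 283.4 lbmol/h.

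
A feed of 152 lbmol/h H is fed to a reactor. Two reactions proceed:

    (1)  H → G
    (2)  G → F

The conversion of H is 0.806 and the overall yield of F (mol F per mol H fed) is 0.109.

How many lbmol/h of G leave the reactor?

106 lbmol/h

Conversion of H: H consumed = 1ξ₁ = 0.806 × 152 → ξ₁ = 122.5 lbmol/h.
Yield of F: 1ξ₂ / 152 = 0.109 → ξ₂ = 16.57 lbmol/h.
Outlet amounts (n = n₀ + Σ ν·ξ):
  H: 152 − 1(122.5) = 29.49
  G: 0 + 1(122.5) − 1(16.57) = 105.9
  F: 0 + 1(16.57) = 16.57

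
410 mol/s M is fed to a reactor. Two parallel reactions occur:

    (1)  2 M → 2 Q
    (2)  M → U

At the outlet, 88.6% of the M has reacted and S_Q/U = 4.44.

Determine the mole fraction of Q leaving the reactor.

0.723

Conversion of M: M consumed = 0.886 × 410 = 363.3 mol/s = 2ξ₁ + 1ξ₂.
Selectivity: 2ξ₁ / (1ξ₂) = 4.44 → ξ₁ = 2.22 ξ₂.
Substitute: (2·2.22 + 1) ξ₂ = 363.3 → ξ₂ = 66.78 mol/s, ξ₁ = 148.2 mol/s.
Outlet amounts (n = n₀ + Σ ν·ξ):
  M: 410 − 2(148.2) − 1(66.78) = 46.74
  Q: 0 + 2(148.2) = 296.5
  U: 0 + 1(66.78) = 66.78
Total out = 410 mol/s; y_Q = 296.5 / 410 = 0.7231.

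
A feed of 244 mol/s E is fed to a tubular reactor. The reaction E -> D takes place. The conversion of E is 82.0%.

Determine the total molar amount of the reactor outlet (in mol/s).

E reacted = 0.82 × 244 = 200.1 mol/s; ν_E = −1, so ξ = 200.1/1 = 200.1 mol/s.
Outlet amounts (n = n₀ + ν ξ):
  E: 244 − 1(200.1) = 43.92
  D: 0 + 1(200.1) = 200.1
Total out = 43.92 + 200.1 = 244 mol/s.

244 mol/s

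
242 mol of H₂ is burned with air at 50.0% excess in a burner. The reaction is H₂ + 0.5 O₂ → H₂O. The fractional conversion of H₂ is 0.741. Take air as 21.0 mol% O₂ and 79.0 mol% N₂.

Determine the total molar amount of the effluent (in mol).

Stoichiometric O₂ = 0.5 × 242 = 121 mol; O₂ fed = 121 × 1.500 = 181.5 mol.
N₂ fed = 181.5 × 79/21 = 682.8 mol.
Fuel reacted = 0.741 × 242 → ξ = 179.3 mol.
Outlet (n = n₀ + ν ξ):
  H₂: 242 − 1(179.3) = 62.68
  O₂: 181.5 − 0.5(179.3) = 91.84
  N₂: 682.8 (inert)
  H₂O: 0 + 1(179.3) = 179.3
Total out = 62.68 + 91.84 + 682.8 + 179.3 = 1017 mol.

1020 mol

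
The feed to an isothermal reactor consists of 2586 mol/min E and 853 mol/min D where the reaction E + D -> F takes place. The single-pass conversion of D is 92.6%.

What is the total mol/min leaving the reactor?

D reacted = 0.926 × 853 = 789.9 mol/min; ν_D = −1, so ξ = 789.9/1 = 789.9 mol/min.
Outlet amounts (n = n₀ + ν ξ):
  E: 2586 − 1(789.9) = 1796
  D: 853 − 1(789.9) = 63.12
  F: 0 + 1(789.9) = 789.9
Total out = 1796 + 63.12 + 789.9 = 2649 mol/min.

2650 mol/min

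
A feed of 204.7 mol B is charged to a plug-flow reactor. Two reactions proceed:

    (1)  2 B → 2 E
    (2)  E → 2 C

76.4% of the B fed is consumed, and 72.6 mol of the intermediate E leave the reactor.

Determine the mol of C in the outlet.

Conversion of B: B consumed = 2ξ₁ = 0.764 × 204.7 → ξ₁ = 78.2 mol.
E balance: n_E = 0 + 2ξ₁ − 1ξ₂ = 72.6 → ξ₂ = (2·78.2 − 72.6)/1 = 83.79 mol.
Outlet amounts (n = n₀ + Σ ν·ξ):
  B: 204.7 − 2(78.2) = 48.31
  E: 0 + 2(78.2) − 1(83.79) = 72.6
  C: 0 + 2(83.79) = 167.6

168 mol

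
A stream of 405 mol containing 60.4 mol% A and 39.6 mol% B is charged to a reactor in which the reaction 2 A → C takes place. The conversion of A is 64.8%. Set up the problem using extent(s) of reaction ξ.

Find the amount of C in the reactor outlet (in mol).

A reacted = 0.648 × 244.6 = 158.5 mol; ν_A = −2, so ξ = 158.5/2 = 79.26 mol.
Outlet amounts (n = n₀ + ν ξ):
  A: 244.6 − 2(79.26) = 86.11
  C: 0 + 1(79.26) = 79.26
  B: 160.4 (inert)

79.3 mol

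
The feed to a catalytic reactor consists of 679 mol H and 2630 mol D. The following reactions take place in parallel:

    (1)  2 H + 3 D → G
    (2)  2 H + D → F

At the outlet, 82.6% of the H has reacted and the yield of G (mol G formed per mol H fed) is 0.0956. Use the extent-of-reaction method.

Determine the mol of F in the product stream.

216 mol

Yield of G: 1ξ₁ / 679 = 0.0956 → ξ₁ = 64.91 mol.
Conversion of H: 2ξ₁ + 2ξ₂ = 0.826 × 679 = 560.9 → ξ₂ = 215.5 mol.
Outlet amounts (n = n₀ + Σ ν·ξ):
  H: 679 − 2(64.91) − 2(215.5) = 118.1
  D: 2630 − 3(64.91) − 1(215.5) = 2220
  G: 0 + 1(64.91) = 64.91
  F: 0 + 1(215.5) = 215.5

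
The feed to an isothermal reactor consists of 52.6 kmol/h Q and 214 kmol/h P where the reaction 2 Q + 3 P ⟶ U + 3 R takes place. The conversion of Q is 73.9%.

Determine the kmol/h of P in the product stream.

156 kmol/h

Q reacted = 0.739 × 52.6 = 38.87 kmol/h; ν_Q = −2, so ξ = 38.87/2 = 19.44 kmol/h.
Outlet amounts (n = n₀ + ν ξ):
  Q: 52.6 − 2(19.44) = 13.73
  P: 214 − 3(19.44) = 155.7
  U: 0 + 1(19.44) = 19.44
  R: 0 + 3(19.44) = 58.31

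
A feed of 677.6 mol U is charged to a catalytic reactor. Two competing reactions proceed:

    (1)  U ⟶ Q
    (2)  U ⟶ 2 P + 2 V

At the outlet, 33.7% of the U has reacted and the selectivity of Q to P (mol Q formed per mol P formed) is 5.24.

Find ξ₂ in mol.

Conversion of U: U consumed = 0.337 × 677.6 = 228.4 mol = 1ξ₁ + 1ξ₂.
Selectivity: 1ξ₁ / (2ξ₂) = 5.24 → ξ₁ = 10.48 ξ₂.
Substitute: (1·10.48 + 1) ξ₂ = 228.4 → ξ₂ = 19.89 mol, ξ₁ = 208.5 mol.
Outlet amounts (n = n₀ + Σ ν·ξ):
  U: 677.6 − 1(208.5) − 1(19.89) = 449.2
  Q: 0 + 1(208.5) = 208.5
  P: 0 + 2(19.89) = 39.78
  V: 0 + 2(19.89) = 39.78

ξ₂ = 19.9 mol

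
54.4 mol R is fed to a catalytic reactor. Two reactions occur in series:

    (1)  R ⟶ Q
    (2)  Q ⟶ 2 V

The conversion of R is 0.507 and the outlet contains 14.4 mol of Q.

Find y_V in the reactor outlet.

0.39

Conversion of R: R consumed = 1ξ₁ = 0.507 × 54.4 → ξ₁ = 27.58 mol.
Q balance: n_Q = 0 + 1ξ₁ − 1ξ₂ = 14.4 → ξ₂ = (1·27.58 − 14.4)/1 = 13.18 mol.
Outlet amounts (n = n₀ + Σ ν·ξ):
  R: 54.4 − 1(27.58) = 26.82
  Q: 0 + 1(27.58) − 1(13.18) = 14.4
  V: 0 + 2(13.18) = 26.36
Total out = 67.58 mol; y_V = 26.36 / 67.58 = 0.3901.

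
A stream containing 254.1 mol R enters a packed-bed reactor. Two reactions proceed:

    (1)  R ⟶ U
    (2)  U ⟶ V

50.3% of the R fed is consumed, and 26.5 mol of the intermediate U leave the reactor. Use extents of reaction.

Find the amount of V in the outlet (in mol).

Conversion of R: R consumed = 1ξ₁ = 0.503 × 254.1 → ξ₁ = 127.8 mol.
U balance: n_U = 0 + 1ξ₁ − 1ξ₂ = 26.5 → ξ₂ = (1·127.8 − 26.5)/1 = 101.3 mol.
Outlet amounts (n = n₀ + Σ ν·ξ):
  R: 254.1 − 1(127.8) = 126.3
  U: 0 + 1(127.8) − 1(101.3) = 26.5
  V: 0 + 1(101.3) = 101.3

101 mol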